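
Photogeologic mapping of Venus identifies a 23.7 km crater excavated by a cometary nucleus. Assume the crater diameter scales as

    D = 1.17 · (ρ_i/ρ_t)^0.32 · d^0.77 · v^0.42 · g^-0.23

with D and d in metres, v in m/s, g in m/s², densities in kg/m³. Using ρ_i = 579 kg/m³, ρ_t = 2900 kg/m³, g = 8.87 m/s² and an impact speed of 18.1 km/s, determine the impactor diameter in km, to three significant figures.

Rearranging for d: d = [D / (1.17 · (579/2900)^0.32 · 18100^0.42 · 8.87^-0.23)]^(1/0.77).
D = 23700 m.
(579/2900)^0.32 = 0.5972
18100^0.42 = 61.41
8.87^-0.23 = 0.6053
Denominator = 1.17 × 0.5972 × 61.41 × 0.6053 = 25.97
D / 25.97 = 23700 / 25.97 = 912.6
d = 912.6^(1/0.77) = 912.6^1.2987 = 6991 m

d ≈ 6.99 km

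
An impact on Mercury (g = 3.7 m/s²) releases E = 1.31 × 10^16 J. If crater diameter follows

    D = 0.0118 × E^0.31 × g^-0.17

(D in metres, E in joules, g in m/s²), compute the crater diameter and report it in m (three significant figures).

E^0.31 = (1.31 × 10^16)^0.31 = 9.916 × 10^4
g^-0.17 = 3.7^-0.17 = 0.8006
D = 0.0118 × 9.916 × 10^4 × 0.8006 = 936.8 m

D ≈ 937 m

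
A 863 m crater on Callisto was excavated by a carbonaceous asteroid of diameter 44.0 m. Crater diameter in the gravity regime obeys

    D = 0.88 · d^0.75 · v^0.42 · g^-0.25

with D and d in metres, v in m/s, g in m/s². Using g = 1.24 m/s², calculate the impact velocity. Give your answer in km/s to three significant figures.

Rearranging for v: v = [D / (0.88 · 44^0.75 · 1.24^-0.25)]^(1/0.42).
44^0.75 = 17.08
1.24^-0.25 = 0.9476
Denominator = 0.88 × 17.08 × 0.9476 = 14.24
D / 14.24 = 863 / 14.24 = 60.60
v = 60.60^(1/0.42) = 60.60^2.381 = 17542 m/s

v ≈ 17.5 km/s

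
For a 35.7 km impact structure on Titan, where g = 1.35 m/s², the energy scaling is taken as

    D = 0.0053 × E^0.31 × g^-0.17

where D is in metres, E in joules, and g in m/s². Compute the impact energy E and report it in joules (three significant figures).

E ≈ 1.25 × 10^22 J

Rearranging: E = [D / (0.0053 · g^-0.17)]^(1/0.31).
D = 35700 m.
g^-0.17 = 1.35^-0.17 = 0.9503
D / (0.0053 × 0.9503) = 35700 / (5.037 × 10^-3) = 7.088 × 10^6
E = (7.088 × 10^6)^3.2258 = 1.254 × 10^22 J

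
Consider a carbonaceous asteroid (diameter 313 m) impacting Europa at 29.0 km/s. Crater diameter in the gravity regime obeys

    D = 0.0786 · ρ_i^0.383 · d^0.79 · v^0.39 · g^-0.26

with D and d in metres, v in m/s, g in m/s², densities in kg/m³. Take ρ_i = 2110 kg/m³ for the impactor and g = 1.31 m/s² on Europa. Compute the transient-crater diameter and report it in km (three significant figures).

D ≈ 7.08 km

In SI units: v = 29000 m/s.
ρ_i^0.383 = 2110^0.383 = 18.76
d^0.79 = 313^0.79 = 93.64
v^0.39 = 29000^0.39 = 55.00
g^-0.26 = 1.31^-0.26 = 0.9322
D = 0.0786 × 18.76 × 93.64 × 55.00 × 0.9322 = 7079 m
   = 7.079 km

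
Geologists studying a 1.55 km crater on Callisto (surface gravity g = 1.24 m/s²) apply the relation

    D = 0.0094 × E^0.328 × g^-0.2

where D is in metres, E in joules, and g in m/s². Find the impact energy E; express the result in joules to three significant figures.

Rearranging: E = [D / (0.0094 · g^-0.2)]^(1/0.328).
D = 1550 m.
g^-0.2 = 1.24^-0.2 = 0.9579
D / (0.0094 × 0.9579) = 1550 / (9.004 × 10^-3) = 1.721 × 10^5
E = (1.721 × 10^5)^3.0488 = 9.180 × 10^15 J

E ≈ 9.18 × 10^15 J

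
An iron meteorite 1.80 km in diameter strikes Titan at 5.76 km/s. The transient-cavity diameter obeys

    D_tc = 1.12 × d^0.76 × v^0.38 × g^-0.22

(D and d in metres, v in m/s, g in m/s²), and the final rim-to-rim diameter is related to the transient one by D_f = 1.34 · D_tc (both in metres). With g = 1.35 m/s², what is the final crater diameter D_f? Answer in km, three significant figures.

D_f ≈ 11.2 km

In SI: d = 1800 m, v = 5760 m/s.
d^0.76 = 1800^0.76 = 297.9
v^0.38 = 5760^0.38 = 26.85
g^-0.22 = 1.35^-0.22 = 0.9361
D_tc = 1.12 × 297.9 × 26.85 × 0.9361 = 8386 m
D_f = 1.34 × 8386 = 11237 m
     = 11.24 km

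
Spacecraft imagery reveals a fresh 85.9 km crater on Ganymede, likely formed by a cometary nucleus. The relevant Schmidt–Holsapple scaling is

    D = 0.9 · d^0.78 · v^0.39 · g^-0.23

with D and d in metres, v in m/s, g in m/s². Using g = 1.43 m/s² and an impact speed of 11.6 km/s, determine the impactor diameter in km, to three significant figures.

d ≈ 25.0 km

Rearranging for d: d = [D / (0.9 · 11600^0.39 · 1.43^-0.23)]^(1/0.78).
D = 85900 m.
11600^0.39 = 38.47
1.43^-0.23 = 0.9210
Denominator = 0.9 × 38.47 × 0.9210 = 31.89
D / 31.89 = 85900 / 31.89 = 2694
d = 2694^(1/0.78) = 2694^1.2821 = 25010 m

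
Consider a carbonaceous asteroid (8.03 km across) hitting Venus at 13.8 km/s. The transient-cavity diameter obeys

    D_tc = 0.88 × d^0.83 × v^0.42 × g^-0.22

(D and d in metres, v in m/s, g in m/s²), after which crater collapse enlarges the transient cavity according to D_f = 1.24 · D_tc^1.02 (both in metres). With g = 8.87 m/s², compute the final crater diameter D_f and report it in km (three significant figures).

D_f ≈ 80.0 km

In SI: d = 8030 m, v = 13800 m/s.
d^0.83 = 8030^0.83 = 1741
v^0.42 = 13800^0.42 = 54.80
g^-0.22 = 8.87^-0.22 = 0.6187
D_tc = 0.88 × 1741 × 54.80 × 0.6187 = 51940 m
D_f = 1.24 × (51940)^1.02 = 80026 m
     = 80.03 km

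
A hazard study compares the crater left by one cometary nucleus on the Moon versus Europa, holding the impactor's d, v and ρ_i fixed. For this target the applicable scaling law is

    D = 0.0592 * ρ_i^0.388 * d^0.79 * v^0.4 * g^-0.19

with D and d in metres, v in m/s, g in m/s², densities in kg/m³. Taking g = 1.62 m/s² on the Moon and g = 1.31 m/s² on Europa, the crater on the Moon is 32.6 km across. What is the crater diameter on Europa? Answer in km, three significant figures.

All impactor-dependent factors cancel in the ratio, leaving D_Europa/D_Moon = (g_Europa/g_Moon)^-0.19.
(1.31/1.62)^-0.19 = 0.8086^-0.19 = 1.041
D_Europa = 1.041 × 32.6 km = 33.9 km

D ≈ 33.9 km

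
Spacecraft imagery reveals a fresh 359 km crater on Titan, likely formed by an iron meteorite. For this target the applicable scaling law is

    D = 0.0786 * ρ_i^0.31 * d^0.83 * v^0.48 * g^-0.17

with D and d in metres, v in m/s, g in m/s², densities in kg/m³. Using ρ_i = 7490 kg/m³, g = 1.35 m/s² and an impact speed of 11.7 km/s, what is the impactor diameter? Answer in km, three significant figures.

d ≈ 17.8 km

Rearranging for d: d = [D / (0.0786 · 7490^0.31 · 11700^0.48 · 1.35^-0.17)]^(1/0.83).
D = 359000 m.
7490^0.31 = 15.89
11700^0.48 = 89.69
1.35^-0.17 = 0.9503
Denominator = 0.0786 × 15.89 × 89.69 × 0.9503 = 106.5
D / 106.5 = 359000 / 106.5 = 3371
d = 3371^(1/0.83) = 3371^1.2048 = 17793 m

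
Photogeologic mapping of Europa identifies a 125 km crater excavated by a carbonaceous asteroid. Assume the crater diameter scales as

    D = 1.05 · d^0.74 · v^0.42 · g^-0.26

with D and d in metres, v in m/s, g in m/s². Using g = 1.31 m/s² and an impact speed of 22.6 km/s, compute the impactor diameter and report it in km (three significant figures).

d ≈ 26.9 km

Rearranging for d: d = [D / (1.05 · 22600^0.42 · 1.31^-0.26)]^(1/0.74).
D = 125000 m.
22600^0.42 = 67.41
1.31^-0.26 = 0.9322
Denominator = 1.05 × 67.41 × 0.9322 = 65.98
D / 65.98 = 125000 / 65.98 = 1895
d = 1895^(1/0.74) = 1895^1.3514 = 26876 m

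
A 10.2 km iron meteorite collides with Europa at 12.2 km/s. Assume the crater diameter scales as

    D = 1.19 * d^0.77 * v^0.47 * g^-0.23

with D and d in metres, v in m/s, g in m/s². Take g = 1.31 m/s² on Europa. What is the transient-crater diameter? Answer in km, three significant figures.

In SI units: d = 10200 m, v = 12200 m/s.
d^0.77 = 10200^0.77 = 1221
v^0.47 = 12200^0.47 = 83.29
g^-0.23 = 1.31^-0.23 = 0.9398
D = 1.19 × 1221 × 83.29 × 0.9398 = 1.137 × 10^5 m
   = 113.7 km

D ≈ 114 km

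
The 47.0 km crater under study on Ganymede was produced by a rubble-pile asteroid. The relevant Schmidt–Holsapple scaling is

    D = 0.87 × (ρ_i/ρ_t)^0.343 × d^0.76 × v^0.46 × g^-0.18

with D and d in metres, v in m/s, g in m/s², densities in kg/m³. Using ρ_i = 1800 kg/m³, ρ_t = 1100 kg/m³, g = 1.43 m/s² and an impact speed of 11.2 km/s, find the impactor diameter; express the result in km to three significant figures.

Rearranging for d: d = [D / (0.87 · (1800/1100)^0.343 · 11200^0.46 · 1.43^-0.18)]^(1/0.76).
D = 47000 m.
(1800/1100)^0.343 = 1.184
11200^0.46 = 72.89
1.43^-0.18 = 0.9376
Denominator = 0.87 × 1.184 × 72.89 × 0.9376 = 70.40
D / 70.40 = 47000 / 70.40 = 667.6
d = 667.6^(1/0.76) = 667.6^1.3158 = 5206 m

d ≈ 5.21 km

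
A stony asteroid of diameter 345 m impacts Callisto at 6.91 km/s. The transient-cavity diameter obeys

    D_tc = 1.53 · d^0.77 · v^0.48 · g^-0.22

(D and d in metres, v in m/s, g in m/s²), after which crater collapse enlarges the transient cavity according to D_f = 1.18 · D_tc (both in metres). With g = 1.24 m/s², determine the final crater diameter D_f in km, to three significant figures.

v = 6910 m/s.
d^0.77 = 345^0.77 = 89.97
v^0.48 = 6910^0.48 = 69.65
g^-0.22 = 1.24^-0.22 = 0.9538
D_tc = 1.53 × 89.97 × 69.65 × 0.9538 = 9145 m
D_f = 1.18 × 9145 = 10791 m
     = 10.79 km

D_f ≈ 10.8 km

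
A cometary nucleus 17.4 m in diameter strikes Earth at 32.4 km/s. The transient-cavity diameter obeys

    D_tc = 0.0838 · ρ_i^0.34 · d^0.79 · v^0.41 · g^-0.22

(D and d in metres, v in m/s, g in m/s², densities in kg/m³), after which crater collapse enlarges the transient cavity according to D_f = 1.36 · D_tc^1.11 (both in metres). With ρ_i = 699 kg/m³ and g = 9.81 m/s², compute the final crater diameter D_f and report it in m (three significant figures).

v = 32400 m/s.
ρ_i^0.34 = 699^0.34 = 9.271
d^0.79 = 17.4^0.79 = 9.551
v^0.41 = 32400^0.41 = 70.68
g^-0.22 = 9.81^-0.22 = 0.6051
D_tc = 0.0838 × 9.271 × 9.551 × 70.68 × 0.6051 = 317.4 m
D_f = 1.36 × (317.4)^1.11 = 813.4 m

D_f ≈ 813 m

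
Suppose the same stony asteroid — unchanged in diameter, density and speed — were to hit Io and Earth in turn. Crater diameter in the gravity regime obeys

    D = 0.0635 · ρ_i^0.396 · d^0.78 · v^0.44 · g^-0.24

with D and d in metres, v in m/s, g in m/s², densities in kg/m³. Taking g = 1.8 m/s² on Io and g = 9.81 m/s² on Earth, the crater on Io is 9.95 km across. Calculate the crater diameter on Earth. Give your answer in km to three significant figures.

All impactor-dependent factors cancel in the ratio, leaving D_Earth/D_Io = (g_Earth/g_Io)^-0.24.
(9.81/1.8)^-0.24 = 5.450^-0.24 = 0.6657
D_Earth = 0.6657 × 9.95 km = 6.62 km

D ≈ 6.62 km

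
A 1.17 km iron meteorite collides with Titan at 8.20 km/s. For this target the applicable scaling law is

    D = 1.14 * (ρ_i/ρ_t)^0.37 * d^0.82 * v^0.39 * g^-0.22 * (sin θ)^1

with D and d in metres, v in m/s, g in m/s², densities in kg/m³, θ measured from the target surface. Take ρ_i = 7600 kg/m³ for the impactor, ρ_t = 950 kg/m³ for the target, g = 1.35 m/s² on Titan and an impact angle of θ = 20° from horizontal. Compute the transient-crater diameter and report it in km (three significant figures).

D ≈ 8.68 km

In SI units: d = 1170 m, v = 8200 m/s.
(ρ_i/ρ_t)^0.37 = (7600/950)^0.37 = 2.158
d^0.82 = 1170^0.82 = 328.0
v^0.39 = 8200^0.39 = 33.60
g^-0.22 = 1.35^-0.22 = 0.9361
(sin 20°)^1 = 0.3420^1 = 0.3420
D = 1.14 × 2.158 × 328.0 × 33.60 × 0.9361 × 0.3420 = 8680 m
   = 8.680 km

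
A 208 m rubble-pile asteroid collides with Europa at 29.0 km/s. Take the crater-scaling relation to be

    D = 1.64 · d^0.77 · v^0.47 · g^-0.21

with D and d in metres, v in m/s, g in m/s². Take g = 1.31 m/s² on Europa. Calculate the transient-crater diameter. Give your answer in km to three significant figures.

D ≈ 11.8 km

In SI units: v = 29000 m/s.
d^0.77 = 208^0.77 = 60.94
v^0.47 = 29000^0.47 = 125.1
g^-0.21 = 1.31^-0.21 = 0.9449
D = 1.64 × 60.94 × 125.1 × 0.9449 = 11814 m
   = 11.81 km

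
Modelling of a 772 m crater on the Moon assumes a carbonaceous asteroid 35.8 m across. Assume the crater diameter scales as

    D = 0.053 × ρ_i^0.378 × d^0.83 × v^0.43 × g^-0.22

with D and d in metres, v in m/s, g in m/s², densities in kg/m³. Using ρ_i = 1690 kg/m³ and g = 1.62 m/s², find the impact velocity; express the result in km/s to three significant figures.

Rearranging for v: v = [D / (0.053 · 1690^0.378 · 35.8^0.83 · 1.62^-0.22)]^(1/0.43).
1690^0.378 = 16.60
35.8^0.83 = 19.49
1.62^-0.22 = 0.8993
Denominator = 0.053 × 16.60 × 19.49 × 0.8993 = 15.42
D / 15.42 = 772 / 15.42 = 50.06
v = 50.06^(1/0.43) = 50.06^2.3256 = 8961 m/s

v ≈ 8.96 km/s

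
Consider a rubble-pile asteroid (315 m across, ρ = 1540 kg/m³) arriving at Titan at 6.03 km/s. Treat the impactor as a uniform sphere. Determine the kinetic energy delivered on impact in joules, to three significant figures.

v = 6030 m/s.
Mass m = (π/6) ρ d³ = (π/6) × 1540 × (315)³ = 2.520 × 10^10 kg
E = ½ m v² = 0.5 × 2.520 × 10^10 × (6030)² = 4.581 × 10^17 J

E ≈ 4.58 × 10^17 J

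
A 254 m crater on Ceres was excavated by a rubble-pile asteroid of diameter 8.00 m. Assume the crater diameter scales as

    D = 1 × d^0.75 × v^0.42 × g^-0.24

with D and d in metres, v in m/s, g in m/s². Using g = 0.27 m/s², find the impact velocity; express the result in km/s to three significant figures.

v ≈ 6.14 km/s

Rearranging for v: v = [D / (1 · 8^0.75 · 0.27^-0.24)]^(1/0.42).
8^0.75 = 4.757
0.27^-0.24 = 1.369
Denominator = 1 × 4.757 × 1.369 = 6.512
D / 6.512 = 254 / 6.512 = 39.00
v = 39.00^(1/0.42) = 39.00^2.381 = 6142 m/s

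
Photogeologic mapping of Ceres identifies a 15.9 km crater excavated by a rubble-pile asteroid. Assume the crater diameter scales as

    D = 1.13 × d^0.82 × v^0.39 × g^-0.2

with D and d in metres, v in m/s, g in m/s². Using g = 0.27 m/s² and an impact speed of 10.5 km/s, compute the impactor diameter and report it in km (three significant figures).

d ≈ 1.02 km

Rearranging for d: d = [D / (1.13 · 10500^0.39 · 0.27^-0.2)]^(1/0.82).
D = 15900 m.
10500^0.39 = 37.01
0.27^-0.2 = 1.299
Denominator = 1.13 × 37.01 × 1.299 = 54.33
D / 54.33 = 15900 / 54.33 = 292.7
d = 292.7^(1/0.82) = 292.7^1.2195 = 1018 m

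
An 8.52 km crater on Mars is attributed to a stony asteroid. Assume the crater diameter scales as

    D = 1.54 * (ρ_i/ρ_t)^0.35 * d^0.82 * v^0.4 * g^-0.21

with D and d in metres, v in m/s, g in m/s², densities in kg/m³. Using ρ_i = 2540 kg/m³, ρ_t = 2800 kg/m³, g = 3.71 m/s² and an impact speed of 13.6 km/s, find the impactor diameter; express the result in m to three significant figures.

d ≈ 515 m

Rearranging for d: d = [D / (1.54 · (2540/2800)^0.35 · 13600^0.4 · 3.71^-0.21)]^(1/0.82).
D = 8520 m.
(2540/2800)^0.35 = 0.9665
13600^0.4 = 45.02
3.71^-0.21 = 0.7593
Denominator = 1.54 × 0.9665 × 45.02 × 0.7593 = 50.88
D / 50.88 = 8520 / 50.88 = 167.5
d = 167.5^(1/0.82) = 167.5^1.2195 = 515.4 m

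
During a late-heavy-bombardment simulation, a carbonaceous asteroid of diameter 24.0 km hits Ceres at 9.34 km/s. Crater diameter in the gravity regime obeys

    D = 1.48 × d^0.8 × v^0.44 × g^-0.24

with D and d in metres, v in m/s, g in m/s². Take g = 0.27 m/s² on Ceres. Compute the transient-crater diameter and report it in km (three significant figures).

In SI units: d = 24000 m, v = 9340 m/s.
d^0.8 = 24000^0.8 = 3193
v^0.44 = 9340^0.44 = 55.84
g^-0.24 = 0.27^-0.24 = 1.369
D = 1.48 × 3193 × 55.84 × 1.369 = 3.613 × 10^5 m
   = 361.3 km

D ≈ 361 km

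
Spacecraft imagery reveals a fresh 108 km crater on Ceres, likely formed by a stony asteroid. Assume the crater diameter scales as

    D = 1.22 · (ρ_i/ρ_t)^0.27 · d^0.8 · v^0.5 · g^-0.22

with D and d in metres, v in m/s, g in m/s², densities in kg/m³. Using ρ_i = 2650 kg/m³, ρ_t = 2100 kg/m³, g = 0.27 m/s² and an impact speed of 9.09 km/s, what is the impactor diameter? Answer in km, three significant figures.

d ≈ 3.31 km

Rearranging for d: d = [D / (1.22 · (2650/2100)^0.27 · 9090^0.5 · 0.27^-0.22)]^(1/0.8).
D = 108000 m.
(2650/2100)^0.27 = 1.065
9090^0.5 = 95.34
0.27^-0.22 = 1.334
Denominator = 1.22 × 1.065 × 95.34 × 1.334 = 165.2
D / 165.2 = 108000 / 165.2 = 653.8
d = 653.8^(1/0.8) = 653.8^1.25 = 3306 m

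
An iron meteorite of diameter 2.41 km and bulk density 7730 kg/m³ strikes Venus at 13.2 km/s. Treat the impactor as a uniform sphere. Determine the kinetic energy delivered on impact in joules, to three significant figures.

d = 2410 m; v = 13200 m/s.
Mass m = (π/6) ρ d³ = (π/6) × 7730 × (2410)³ = 5.665 × 10^13 kg
E = ½ m v² = 0.5 × 5.665 × 10^13 × (13200)² = 4.935 × 10^21 J

E ≈ 4.94 × 10^21 J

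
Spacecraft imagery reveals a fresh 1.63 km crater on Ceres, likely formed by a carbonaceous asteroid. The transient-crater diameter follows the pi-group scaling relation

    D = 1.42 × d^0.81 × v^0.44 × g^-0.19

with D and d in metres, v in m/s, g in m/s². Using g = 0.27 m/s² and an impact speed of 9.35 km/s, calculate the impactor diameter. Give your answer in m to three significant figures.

Rearranging for d: d = [D / (1.42 · 9350^0.44 · 0.27^-0.19)]^(1/0.81).
D = 1630 m.
9350^0.44 = 55.87
0.27^-0.19 = 1.282
Denominator = 1.42 × 55.87 × 1.282 = 101.7
D / 101.7 = 1630 / 101.7 = 16.03
d = 16.03^(1/0.81) = 16.03^1.2346 = 30.73 m

d ≈ 30.7 m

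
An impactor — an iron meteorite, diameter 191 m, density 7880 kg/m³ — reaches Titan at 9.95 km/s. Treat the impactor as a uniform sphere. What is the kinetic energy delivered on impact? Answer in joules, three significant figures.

E ≈ 1.42 × 10^18 J

v = 9950 m/s.
Mass m = (π/6) ρ d³ = (π/6) × 7880 × (191)³ = 2.875 × 10^10 kg
E = ½ m v² = 0.5 × 2.875 × 10^10 × (9950)² = 1.423 × 10^18 J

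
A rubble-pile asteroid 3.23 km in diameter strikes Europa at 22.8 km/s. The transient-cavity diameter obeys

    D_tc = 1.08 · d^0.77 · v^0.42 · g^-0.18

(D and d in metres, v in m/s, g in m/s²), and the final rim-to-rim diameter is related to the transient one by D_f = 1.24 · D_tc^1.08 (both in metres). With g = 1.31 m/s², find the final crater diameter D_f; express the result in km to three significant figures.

In SI: d = 3230 m, v = 22800 m/s.
d^0.77 = 3230^0.77 = 503.6
v^0.42 = 22800^0.42 = 67.66
g^-0.18 = 1.31^-0.18 = 0.9526
D_tc = 1.08 × 503.6 × 67.66 × 0.9526 = 35060 m
D_f = 1.24 × (35060)^1.08 = 1.004 × 10^5 m
     = 100.4 km

D_f ≈ 100 km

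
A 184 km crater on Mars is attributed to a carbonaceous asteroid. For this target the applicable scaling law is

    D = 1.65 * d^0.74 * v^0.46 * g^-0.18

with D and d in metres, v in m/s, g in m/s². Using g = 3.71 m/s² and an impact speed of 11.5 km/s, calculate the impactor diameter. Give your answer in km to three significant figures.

Rearranging for d: d = [D / (1.65 · 11500^0.46 · 3.71^-0.18)]^(1/0.74).
D = 184000 m.
11500^0.46 = 73.78
3.71^-0.18 = 0.7898
Denominator = 1.65 × 73.78 × 0.7898 = 96.15
D / 96.15 = 184000 / 96.15 = 1914
d = 1914^(1/0.74) = 1914^1.3514 = 27241 m

d ≈ 27.2 km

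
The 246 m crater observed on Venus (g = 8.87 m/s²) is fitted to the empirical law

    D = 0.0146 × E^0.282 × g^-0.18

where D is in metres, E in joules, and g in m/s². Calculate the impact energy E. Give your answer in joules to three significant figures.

Rearranging: E = [D / (0.0146 · g^-0.18)]^(1/0.282).
g^-0.18 = 8.87^-0.18 = 0.6751
D / (0.0146 × 0.6751) = 246 / (9.856 × 10^-3) = 2.496 × 10^4
E = (2.496 × 10^4)^3.5461 = 3.918 × 10^15 J

E ≈ 3.92 × 10^15 J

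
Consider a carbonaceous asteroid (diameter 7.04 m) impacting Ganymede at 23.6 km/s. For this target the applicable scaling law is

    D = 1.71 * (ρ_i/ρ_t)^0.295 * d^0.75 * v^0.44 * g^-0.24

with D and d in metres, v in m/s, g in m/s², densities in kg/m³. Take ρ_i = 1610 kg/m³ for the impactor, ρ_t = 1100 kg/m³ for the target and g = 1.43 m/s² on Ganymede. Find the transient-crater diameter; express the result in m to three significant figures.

In SI units: v = 23600 m/s.
(ρ_i/ρ_t)^0.295 = (1610/1100)^0.295 = 1.119
d^0.75 = 7.04^0.75 = 4.322
v^0.44 = 23600^0.44 = 83.96
g^-0.24 = 1.43^-0.24 = 0.9177
D = 1.71 × 1.119 × 4.322 × 83.96 × 0.9177 = 637.2 m

D ≈ 637 m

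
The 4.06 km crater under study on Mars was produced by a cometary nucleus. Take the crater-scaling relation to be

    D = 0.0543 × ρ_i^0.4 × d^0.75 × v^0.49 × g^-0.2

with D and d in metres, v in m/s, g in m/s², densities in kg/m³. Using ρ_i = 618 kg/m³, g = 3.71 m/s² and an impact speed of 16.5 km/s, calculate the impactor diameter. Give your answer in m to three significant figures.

d ≈ 255 m

Rearranging for d: d = [D / (0.0543 · 618^0.4 · 16500^0.49 · 3.71^-0.2)]^(1/0.75).
D = 4060 m.
618^0.4 = 13.07
16500^0.49 = 116.6
3.71^-0.2 = 0.7694
Denominator = 0.0543 × 13.07 × 116.6 × 0.7694 = 63.67
D / 63.67 = 4060 / 63.67 = 63.77
d = 63.77^(1/0.75) = 63.77^1.3333 = 254.7 m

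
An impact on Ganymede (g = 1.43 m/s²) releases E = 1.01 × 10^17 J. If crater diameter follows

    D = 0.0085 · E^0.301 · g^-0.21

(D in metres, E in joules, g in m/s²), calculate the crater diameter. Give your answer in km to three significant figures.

E^0.301 = (1.01 × 10^17)^0.301 = 1.313 × 10^5
g^-0.21 = 1.43^-0.21 = 0.9276
D = 0.0085 × 1.313 × 10^5 × 0.9276 = 1035 m
   = 1.035 km

D ≈ 1.04 km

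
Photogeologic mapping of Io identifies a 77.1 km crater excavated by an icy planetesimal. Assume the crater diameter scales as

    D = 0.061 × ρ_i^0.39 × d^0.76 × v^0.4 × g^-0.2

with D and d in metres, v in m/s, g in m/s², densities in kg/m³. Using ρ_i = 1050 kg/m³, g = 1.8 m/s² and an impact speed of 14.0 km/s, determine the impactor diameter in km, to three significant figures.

d ≈ 23.1 km

Rearranging for d: d = [D / (0.061 · 1050^0.39 · 14000^0.4 · 1.8^-0.2)]^(1/0.76).
D = 77100 m.
1050^0.39 = 15.08
14000^0.4 = 45.55
1.8^-0.2 = 0.8891
Denominator = 0.061 × 15.08 × 45.55 × 0.8891 = 37.25
D / 37.25 = 77100 / 37.25 = 2070
d = 2070^(1/0.76) = 2070^1.3158 = 23076 m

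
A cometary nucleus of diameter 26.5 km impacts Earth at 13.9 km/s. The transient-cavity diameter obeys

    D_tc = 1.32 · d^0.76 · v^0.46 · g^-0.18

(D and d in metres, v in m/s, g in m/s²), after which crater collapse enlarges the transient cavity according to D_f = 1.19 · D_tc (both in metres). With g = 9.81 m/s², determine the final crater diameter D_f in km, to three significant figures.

D_f ≈ 193 km

In SI: d = 26500 m, v = 13900 m/s.
d^0.76 = 26500^0.76 = 2300
v^0.46 = 13900^0.46 = 80.50
g^-0.18 = 9.81^-0.18 = 0.6630
D_tc = 1.32 × 2300 × 80.50 × 0.6630 = 1.620 × 10^5 m
D_f = 1.19 × 1.620 × 10^5 = 1.928 × 10^5 m
     = 192.8 km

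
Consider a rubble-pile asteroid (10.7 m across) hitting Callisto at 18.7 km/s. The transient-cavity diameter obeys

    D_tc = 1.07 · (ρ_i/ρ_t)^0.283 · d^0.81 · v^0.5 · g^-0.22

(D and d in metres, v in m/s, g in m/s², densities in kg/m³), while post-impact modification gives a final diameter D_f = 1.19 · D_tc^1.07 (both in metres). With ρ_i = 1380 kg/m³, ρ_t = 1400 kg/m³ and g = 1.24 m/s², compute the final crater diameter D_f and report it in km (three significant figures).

D_f ≈ 1.82 km

v = 18700 m/s.
(ρ_i/ρ_t)^0.283 = (1380/1400)^0.283 = 0.9959
d^0.81 = 10.7^0.81 = 6.820
v^0.5 = 18700^0.5 = 136.7
g^-0.22 = 1.24^-0.22 = 0.9538
D_tc = 1.07 × 0.9959 × 6.820 × 136.7 × 0.9538 = 947.6 m
D_f = 1.19 × (947.6)^1.07 = 1822 m
     = 1.822 km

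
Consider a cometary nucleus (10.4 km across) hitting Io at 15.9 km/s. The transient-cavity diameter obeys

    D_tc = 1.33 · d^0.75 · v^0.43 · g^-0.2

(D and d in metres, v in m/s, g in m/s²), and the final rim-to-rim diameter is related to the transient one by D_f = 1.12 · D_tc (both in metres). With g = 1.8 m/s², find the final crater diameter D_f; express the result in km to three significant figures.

In SI: d = 10400 m, v = 15900 m/s.
d^0.75 = 10400^0.75 = 1030
v^0.43 = 15900^0.43 = 64.06
g^-0.2 = 1.8^-0.2 = 0.8891
D_tc = 1.33 × 1030 × 64.06 × 0.8891 = 78020 m
D_f = 1.12 × 78020 = 87382 m
     = 87.38 km

D_f ≈ 87.4 km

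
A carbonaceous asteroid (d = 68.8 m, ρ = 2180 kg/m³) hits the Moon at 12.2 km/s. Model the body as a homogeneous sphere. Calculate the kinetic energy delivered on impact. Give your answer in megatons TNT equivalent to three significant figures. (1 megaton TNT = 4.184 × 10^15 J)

E ≈ 6.61 Mt TNT

v = 12200 m/s.
Mass m = (π/6) ρ d³ = (π/6) × 2180 × (68.8)³ = 3.717 × 10^8 kg
E = ½ m v² = 0.5 × 3.717 × 10^8 × (12200)² = 2.766 × 10^16 J
   = 2.766 × 10^16 / 4.184×10^15 = 6.611 Mt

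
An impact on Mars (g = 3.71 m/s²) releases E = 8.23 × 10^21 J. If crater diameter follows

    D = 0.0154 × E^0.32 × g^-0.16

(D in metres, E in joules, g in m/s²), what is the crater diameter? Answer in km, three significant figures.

D ≈ 129 km

E^0.32 = (8.23 × 10^21)^0.32 = 1.030 × 10^7
g^-0.16 = 3.71^-0.16 = 0.8108
D = 0.0154 × 1.030 × 10^7 × 0.8108 = 1.286 × 10^5 m
   = 128.6 km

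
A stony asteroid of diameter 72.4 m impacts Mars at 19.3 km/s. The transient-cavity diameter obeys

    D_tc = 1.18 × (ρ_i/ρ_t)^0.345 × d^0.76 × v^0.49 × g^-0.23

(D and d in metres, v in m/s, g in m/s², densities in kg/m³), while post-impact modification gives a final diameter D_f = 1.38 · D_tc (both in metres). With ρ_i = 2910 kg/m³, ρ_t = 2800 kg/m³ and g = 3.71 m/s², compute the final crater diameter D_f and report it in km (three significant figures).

v = 19300 m/s.
(ρ_i/ρ_t)^0.345 = (2910/2800)^0.345 = 1.013
d^0.76 = 72.4^0.76 = 25.91
v^0.49 = 19300^0.49 = 125.9
g^-0.23 = 3.71^-0.23 = 0.7397
D_tc = 1.18 × 1.013 × 25.91 × 125.9 × 0.7397 = 2884 m
D_f = 1.38 × 2884 = 3980 m
     = 3.980 km

D_f ≈ 3.98 km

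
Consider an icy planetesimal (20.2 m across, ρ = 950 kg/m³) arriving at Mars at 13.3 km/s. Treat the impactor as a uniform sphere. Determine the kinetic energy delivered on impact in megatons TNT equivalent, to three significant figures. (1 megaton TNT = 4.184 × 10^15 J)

v = 13300 m/s.
Mass m = (π/6) ρ d³ = (π/6) × 950 × (20.2)³ = 4.100 × 10^6 kg
E = ½ m v² = 0.5 × 4.100 × 10^6 × (13300)² = 3.626 × 10^14 J
   = 3.626 × 10^14 / 4.184×10^15 = 0.08666 Mt

E ≈ 0.0867 Mt TNT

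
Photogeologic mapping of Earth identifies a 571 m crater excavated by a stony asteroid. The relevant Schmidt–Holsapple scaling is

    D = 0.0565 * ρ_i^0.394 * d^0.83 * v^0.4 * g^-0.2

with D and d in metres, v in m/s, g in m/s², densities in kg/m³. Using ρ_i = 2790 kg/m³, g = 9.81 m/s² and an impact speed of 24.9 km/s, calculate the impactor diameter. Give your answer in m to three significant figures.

d ≈ 20.4 m

Rearranging for d: d = [D / (0.0565 · 2790^0.394 · 24900^0.4 · 9.81^-0.2)]^(1/0.83).
2790^0.394 = 22.78
24900^0.4 = 57.34
9.81^-0.2 = 0.6334
Denominator = 0.0565 × 22.78 × 57.34 × 0.6334 = 46.75
D / 46.75 = 571 / 46.75 = 12.21
d = 12.21^(1/0.83) = 12.21^1.2048 = 20.38 m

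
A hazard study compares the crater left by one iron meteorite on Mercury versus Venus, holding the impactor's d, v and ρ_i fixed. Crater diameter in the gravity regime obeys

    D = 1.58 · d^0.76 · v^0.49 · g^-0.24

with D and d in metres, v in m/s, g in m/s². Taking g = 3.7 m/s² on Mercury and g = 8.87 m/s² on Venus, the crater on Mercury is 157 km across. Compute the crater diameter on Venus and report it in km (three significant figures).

All impactor-dependent factors cancel in the ratio, leaving D_Venus/D_Mercury = (g_Venus/g_Mercury)^-0.24.
(8.87/3.7)^-0.24 = 2.397^-0.24 = 0.8107
D_Venus = 0.8107 × 157 km = 127 km

D ≈ 127 km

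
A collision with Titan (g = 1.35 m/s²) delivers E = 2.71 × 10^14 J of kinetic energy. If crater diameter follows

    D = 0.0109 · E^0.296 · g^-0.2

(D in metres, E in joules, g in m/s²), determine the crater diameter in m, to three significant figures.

E^0.296 = (2.71 × 10^14)^0.296 = 1.871 × 10^4
g^-0.2 = 1.35^-0.2 = 0.9417
D = 0.0109 × 1.871 × 10^4 × 0.9417 = 192.0 m

D ≈ 192 m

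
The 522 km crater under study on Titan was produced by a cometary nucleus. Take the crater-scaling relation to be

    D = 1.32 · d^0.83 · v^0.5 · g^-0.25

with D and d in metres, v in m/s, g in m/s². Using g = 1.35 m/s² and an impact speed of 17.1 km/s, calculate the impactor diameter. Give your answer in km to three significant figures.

d ≈ 17.1 km

Rearranging for d: d = [D / (1.32 · 17100^0.5 · 1.35^-0.25)]^(1/0.83).
D = 522000 m.
17100^0.5 = 130.8
1.35^-0.25 = 0.9277
Denominator = 1.32 × 130.8 × 0.9277 = 160.2
D / 160.2 = 522000 / 160.2 = 3258
d = 3258^(1/0.83) = 3258^1.2048 = 17077 m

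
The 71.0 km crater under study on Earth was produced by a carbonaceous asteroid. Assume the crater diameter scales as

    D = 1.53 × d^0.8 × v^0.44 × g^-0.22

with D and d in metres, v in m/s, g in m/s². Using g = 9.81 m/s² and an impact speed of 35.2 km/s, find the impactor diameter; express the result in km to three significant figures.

Rearranging for d: d = [D / (1.53 · 35200^0.44 · 9.81^-0.22)]^(1/0.8).
D = 71000 m.
35200^0.44 = 100.1
9.81^-0.22 = 0.6051
Denominator = 1.53 × 100.1 × 0.6051 = 92.67
D / 92.67 = 71000 / 92.67 = 766.2
d = 766.2^(1/0.8) = 766.2^1.25 = 4031 m

d ≈ 4.03 km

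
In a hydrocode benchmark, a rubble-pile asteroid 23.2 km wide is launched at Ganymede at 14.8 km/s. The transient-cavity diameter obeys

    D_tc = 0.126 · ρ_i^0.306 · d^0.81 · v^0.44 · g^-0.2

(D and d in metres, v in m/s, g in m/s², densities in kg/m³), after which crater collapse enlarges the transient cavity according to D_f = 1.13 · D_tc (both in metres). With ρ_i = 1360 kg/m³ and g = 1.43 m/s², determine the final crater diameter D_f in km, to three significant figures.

D_f ≈ 283 km

In SI: d = 23200 m, v = 14800 m/s.
ρ_i^0.306 = 1360^0.306 = 9.096
d^0.81 = 23200^0.81 = 3436
v^0.44 = 14800^0.44 = 68.38
g^-0.2 = 1.43^-0.2 = 0.9310
D_tc = 0.126 × 9.096 × 3436 × 68.38 × 0.9310 = 2.507 × 10^5 m
D_f = 1.13 × 2.507 × 10^5 = 2.833 × 10^5 m
     = 283.3 km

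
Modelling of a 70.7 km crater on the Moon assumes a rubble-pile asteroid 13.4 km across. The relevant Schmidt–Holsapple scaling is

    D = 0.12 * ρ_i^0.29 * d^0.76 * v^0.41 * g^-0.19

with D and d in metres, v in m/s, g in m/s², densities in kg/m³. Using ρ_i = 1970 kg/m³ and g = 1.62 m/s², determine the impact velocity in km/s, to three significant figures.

Rearranging for v: v = [D / (0.12 · 1970^0.29 · 13400^0.76 · 1.62^-0.19)]^(1/0.41).
D = 70700 m.
1970^0.29 = 9.024
13400^0.76 = 1370
1.62^-0.19 = 0.9124
Denominator = 0.12 × 9.024 × 1370 × 0.9124 = 1354
D / 1354 = 70700 / 1354 = 52.22
v = 52.22^(1/0.41) = 52.22^2.439 = 15481 m/s

v ≈ 15.5 km/s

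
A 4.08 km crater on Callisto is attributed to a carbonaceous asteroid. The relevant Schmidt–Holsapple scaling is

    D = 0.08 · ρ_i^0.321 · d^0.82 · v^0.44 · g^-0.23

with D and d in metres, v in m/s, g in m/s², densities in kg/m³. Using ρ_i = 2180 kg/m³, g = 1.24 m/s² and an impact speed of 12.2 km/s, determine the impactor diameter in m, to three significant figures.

d ≈ 185 m

Rearranging for d: d = [D / (0.08 · 2180^0.321 · 12200^0.44 · 1.24^-0.23)]^(1/0.82).
D = 4080 m.
2180^0.321 = 11.79
12200^0.44 = 62.81
1.24^-0.23 = 0.9517
Denominator = 0.08 × 11.79 × 62.81 × 0.9517 = 56.38
D / 56.38 = 4080 / 56.38 = 72.37
d = 72.37^(1/0.82) = 72.37^1.2195 = 185.2 m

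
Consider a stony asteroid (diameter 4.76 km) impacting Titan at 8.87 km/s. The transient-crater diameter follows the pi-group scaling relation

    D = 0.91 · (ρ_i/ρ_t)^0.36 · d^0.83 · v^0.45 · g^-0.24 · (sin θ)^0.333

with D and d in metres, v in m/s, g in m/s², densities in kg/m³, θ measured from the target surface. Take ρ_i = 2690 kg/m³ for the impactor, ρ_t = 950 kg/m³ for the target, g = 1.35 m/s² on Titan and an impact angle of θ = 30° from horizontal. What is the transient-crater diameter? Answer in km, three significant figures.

In SI units: d = 4760 m, v = 8870 m/s.
(ρ_i/ρ_t)^0.36 = (2690/950)^0.36 = 1.455
d^0.83 = 4760^0.83 = 1128
v^0.45 = 8870^0.45 = 59.78
g^-0.24 = 1.35^-0.24 = 0.9305
(sin 30°)^0.333 = 0.5000^0.333 = 0.7939
D = 0.91 × 1.455 × 1128 × 59.78 × 0.9305 × 0.7939 = 65956 m
   = 65.96 km

D ≈ 66.0 km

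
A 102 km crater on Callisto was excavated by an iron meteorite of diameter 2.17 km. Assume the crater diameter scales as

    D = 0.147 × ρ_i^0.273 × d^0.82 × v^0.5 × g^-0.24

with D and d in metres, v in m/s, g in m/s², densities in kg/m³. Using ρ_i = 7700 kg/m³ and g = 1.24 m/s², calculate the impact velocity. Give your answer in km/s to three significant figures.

Rearranging for v: v = [D / (0.147 · 7700^0.273 · 2170^0.82 · 1.24^-0.24)]^(1/0.5).
D = 102000 m.
7700^0.273 = 11.51
2170^0.82 = 544.4
1.24^-0.24 = 0.9497
Denominator = 0.147 × 11.51 × 544.4 × 0.9497 = 874.8
D / 874.8 = 102000 / 874.8 = 116.6
v = 116.6^(1/0.5) = 116.6^2 = 13596 m/s

v ≈ 13.6 km/s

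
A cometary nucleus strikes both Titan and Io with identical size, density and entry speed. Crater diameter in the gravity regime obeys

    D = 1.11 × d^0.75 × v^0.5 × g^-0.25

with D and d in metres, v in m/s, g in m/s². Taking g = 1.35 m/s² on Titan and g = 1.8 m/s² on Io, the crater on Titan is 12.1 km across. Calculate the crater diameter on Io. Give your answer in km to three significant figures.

All impactor-dependent factors cancel in the ratio, leaving D_Io/D_Titan = (g_Io/g_Titan)^-0.25.
(1.8/1.35)^-0.25 = 1.333^-0.25 = 0.9307
D_Io = 0.9307 × 12.1 km = 11.3 km

D ≈ 11.3 km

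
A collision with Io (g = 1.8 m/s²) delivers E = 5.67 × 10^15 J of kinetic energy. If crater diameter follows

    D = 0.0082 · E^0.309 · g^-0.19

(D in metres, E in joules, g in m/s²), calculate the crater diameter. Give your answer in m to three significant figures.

D ≈ 541 m

E^0.309 = (5.67 × 10^15)^0.309 = 7.377 × 10^4
g^-0.19 = 1.8^-0.19 = 0.8943
D = 0.0082 × 7.377 × 10^4 × 0.8943 = 541.0 m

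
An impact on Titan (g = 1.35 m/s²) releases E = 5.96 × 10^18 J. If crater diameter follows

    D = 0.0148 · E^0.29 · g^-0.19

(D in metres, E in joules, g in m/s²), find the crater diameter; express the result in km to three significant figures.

D ≈ 3.89 km

E^0.29 = (5.96 × 10^18)^0.29 = 2.785 × 10^5
g^-0.19 = 1.35^-0.19 = 0.9446
D = 0.0148 × 2.785 × 10^5 × 0.9446 = 3893 m
   = 3.893 km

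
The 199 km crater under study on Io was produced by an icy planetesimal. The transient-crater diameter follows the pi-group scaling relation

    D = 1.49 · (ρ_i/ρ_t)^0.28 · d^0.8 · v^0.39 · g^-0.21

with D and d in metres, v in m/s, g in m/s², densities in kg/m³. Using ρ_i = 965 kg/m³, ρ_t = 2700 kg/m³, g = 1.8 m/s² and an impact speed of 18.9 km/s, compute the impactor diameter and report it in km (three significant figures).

Rearranging for d: d = [D / (1.49 · (965/2700)^0.28 · 18900^0.39 · 1.8^-0.21)]^(1/0.8).
D = 199000 m.
(965/2700)^0.28 = 0.7497
18900^0.39 = 46.54
1.8^-0.21 = 0.8839
Denominator = 1.49 × 0.7497 × 46.54 × 0.8839 = 45.95
D / 45.95 = 199000 / 45.95 = 4331
d = 4331^(1/0.8) = 4331^1.25 = 35135 m

d ≈ 35.1 km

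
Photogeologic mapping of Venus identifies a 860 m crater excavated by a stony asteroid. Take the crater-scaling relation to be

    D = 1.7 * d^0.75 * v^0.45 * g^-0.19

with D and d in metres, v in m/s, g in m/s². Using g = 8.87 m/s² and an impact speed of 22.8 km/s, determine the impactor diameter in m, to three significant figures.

Rearranging for d: d = [D / (1.7 · 22800^0.45 · 8.87^-0.19)]^(1/0.75).
22800^0.45 = 91.43
8.87^-0.19 = 0.6605
Denominator = 1.7 × 91.43 × 0.6605 = 102.7
D / 102.7 = 860 / 102.7 = 8.374
d = 8.374^(1/0.75) = 8.374^1.3333 = 17.00 m

d ≈ 17.0 m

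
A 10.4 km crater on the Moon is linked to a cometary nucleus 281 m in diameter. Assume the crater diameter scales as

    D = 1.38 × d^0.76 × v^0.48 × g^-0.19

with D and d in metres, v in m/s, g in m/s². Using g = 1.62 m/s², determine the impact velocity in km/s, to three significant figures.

Rearranging for v: v = [D / (1.38 · 281^0.76 · 1.62^-0.19)]^(1/0.48).
D = 10400 m.
281^0.76 = 72.61
1.62^-0.19 = 0.9124
Denominator = 1.38 × 72.61 × 0.9124 = 91.42
D / 91.42 = 10400 / 91.42 = 113.8
v = 113.8^(1/0.48) = 113.8^2.0833 = 19211 m/s

v ≈ 19.2 km/s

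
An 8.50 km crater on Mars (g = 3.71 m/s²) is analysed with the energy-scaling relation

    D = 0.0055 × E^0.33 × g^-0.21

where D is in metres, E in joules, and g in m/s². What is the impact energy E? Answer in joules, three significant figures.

E ≈ 1.31 × 10^19 J

Rearranging: E = [D / (0.0055 · g^-0.21)]^(1/0.33).
D = 8500 m.
g^-0.21 = 3.71^-0.21 = 0.7593
D / (0.0055 × 0.7593) = 8500 / (4.176 × 10^-3) = 2.035 × 10^6
E = (2.035 × 10^6)^3.0303 = 1.309 × 10^19 J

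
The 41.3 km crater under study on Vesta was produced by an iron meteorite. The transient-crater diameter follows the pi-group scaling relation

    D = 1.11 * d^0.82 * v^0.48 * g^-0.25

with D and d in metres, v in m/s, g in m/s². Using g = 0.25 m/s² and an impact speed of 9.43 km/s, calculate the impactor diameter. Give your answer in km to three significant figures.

Rearranging for d: d = [D / (1.11 · 9430^0.48 · 0.25^-0.25)]^(1/0.82).
D = 41300 m.
9430^0.48 = 80.87
0.25^-0.25 = 1.414
Denominator = 1.11 × 80.87 × 1.414 = 126.9
D / 126.9 = 41300 / 126.9 = 325.5
d = 325.5^(1/0.82) = 325.5^1.2195 = 1159 m

d ≈ 1.16 km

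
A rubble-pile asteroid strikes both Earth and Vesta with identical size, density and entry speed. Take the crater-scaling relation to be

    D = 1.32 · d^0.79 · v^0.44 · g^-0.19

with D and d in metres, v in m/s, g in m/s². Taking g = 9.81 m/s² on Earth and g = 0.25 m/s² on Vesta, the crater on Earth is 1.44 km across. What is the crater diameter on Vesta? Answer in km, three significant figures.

D ≈ 2.89 km

All impactor-dependent factors cancel in the ratio, leaving D_Vesta/D_Earth = (g_Vesta/g_Earth)^-0.19.
(0.25/9.81)^-0.19 = 0.02548^-0.19 = 2.008
D_Vesta = 2.008 × 1.44 km = 2.89 km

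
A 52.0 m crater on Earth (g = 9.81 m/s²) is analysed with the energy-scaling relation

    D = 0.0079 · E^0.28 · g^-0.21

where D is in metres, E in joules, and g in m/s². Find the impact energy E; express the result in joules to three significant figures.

Rearranging: E = [D / (0.0079 · g^-0.21)]^(1/0.28).
g^-0.21 = 9.81^-0.21 = 0.6191
D / (0.0079 × 0.6191) = 52 / (4.891 × 10^-3) = 1.063 × 10^4
E = (1.063 × 10^4)^3.5714 = 2.401 × 10^14 J

E ≈ 2.40 × 10^14 J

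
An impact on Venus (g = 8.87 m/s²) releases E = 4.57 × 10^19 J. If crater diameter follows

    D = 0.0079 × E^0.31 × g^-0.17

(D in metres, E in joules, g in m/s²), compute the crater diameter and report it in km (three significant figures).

D ≈ 6.78 km

E^0.31 = (4.57 × 10^19)^0.31 = 1.243 × 10^6
g^-0.17 = 8.87^-0.17 = 0.6900
D = 0.0079 × 1.243 × 10^6 × 0.6900 = 6776 m
   = 6.776 km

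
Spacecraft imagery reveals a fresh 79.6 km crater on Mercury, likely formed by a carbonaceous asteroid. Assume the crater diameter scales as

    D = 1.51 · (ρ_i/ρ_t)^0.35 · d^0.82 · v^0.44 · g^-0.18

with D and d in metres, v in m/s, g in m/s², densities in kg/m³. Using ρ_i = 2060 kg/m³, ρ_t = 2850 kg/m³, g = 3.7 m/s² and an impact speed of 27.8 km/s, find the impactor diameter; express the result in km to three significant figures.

Rearranging for d: d = [D / (1.51 · (2060/2850)^0.35 · 27800^0.44 · 3.7^-0.18)]^(1/0.82).
D = 79600 m.
(2060/2850)^0.35 = 0.8926
27800^0.44 = 90.24
3.7^-0.18 = 0.7902
Denominator = 1.51 × 0.8926 × 90.24 × 0.7902 = 96.11
D / 96.11 = 79600 / 96.11 = 828.2
d = 828.2^(1/0.82) = 828.2^1.2195 = 3620 m

d ≈ 3.62 km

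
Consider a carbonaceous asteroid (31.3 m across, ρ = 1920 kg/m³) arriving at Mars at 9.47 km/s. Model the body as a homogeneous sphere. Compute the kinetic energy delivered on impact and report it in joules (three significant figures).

E ≈ 1.38 × 10^15 J

v = 9470 m/s.
Mass m = (π/6) ρ d³ = (π/6) × 1920 × (31.3)³ = 3.083 × 10^7 kg
E = ½ m v² = 0.5 × 3.083 × 10^7 × (9470)² = 1.382 × 10^15 J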